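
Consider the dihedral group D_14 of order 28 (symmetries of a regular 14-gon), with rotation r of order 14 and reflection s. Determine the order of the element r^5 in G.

Computing powers of r^5: the smallest k with (r^5)^k = e is k = 14.

14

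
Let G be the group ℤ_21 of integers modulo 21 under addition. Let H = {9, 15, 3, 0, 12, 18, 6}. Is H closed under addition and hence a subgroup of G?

Yes

|H| = 7 divides |G| = 21, consistent with Lagrange.
H contains the identity, every element's inverse is in H, and H is closed under +: it is a subgroup.
In fact H = ⟨18⟩.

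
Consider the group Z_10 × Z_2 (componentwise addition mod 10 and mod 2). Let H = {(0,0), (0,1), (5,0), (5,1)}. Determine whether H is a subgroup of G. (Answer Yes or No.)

|H| = 4 divides |G| = 20, consistent with Lagrange.
H contains the identity, every element's inverse is in H, and H is closed under +: it is a subgroup.

Yes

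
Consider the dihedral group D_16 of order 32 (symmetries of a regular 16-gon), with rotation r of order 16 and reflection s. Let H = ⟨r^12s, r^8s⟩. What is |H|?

|⟨r^12s⟩| = 2 and |⟨r^8s⟩| = 2, so |H| is a multiple of lcm(2, 2) = 2 and divides |G| = 32.
Closing under the operation: H = {e, r^4, r^8, r^12, s, r^4s, r^8s, r^12s}, so |H| = 8.

8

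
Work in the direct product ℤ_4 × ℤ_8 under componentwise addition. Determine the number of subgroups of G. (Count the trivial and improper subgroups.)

22

|G| = 32, so by Lagrange every subgroup order divides 32. Divisors: 1, 2, 4, 8, 16, 32.
Subgroups by order — order 1: 1; order 2: 3; order 4: 7; order 8: 7; order 16: 3; order 32: 1.
Total: 1 + 3 + 7 + 7 + 3 + 1 = 22.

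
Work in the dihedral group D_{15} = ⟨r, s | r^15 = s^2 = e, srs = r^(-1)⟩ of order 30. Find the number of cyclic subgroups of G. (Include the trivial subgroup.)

19

Each element a generates a cyclic subgroup ⟨a⟩; distinct elements may generate the same one (a cyclic group of order d has φ(d) generators).
Cyclic subgroups by order — order 1: 1; order 2: 15; order 3: 1; order 5: 1; order 15: 1.
Total: 19.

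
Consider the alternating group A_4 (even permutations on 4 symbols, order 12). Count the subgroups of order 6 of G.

|G| = 12 and 6 | 12, so subgroups of order 6 are possible by Lagrange.
Checking all subgroups of G, none has order 6.
So G has 0 subgroups of order 6.

0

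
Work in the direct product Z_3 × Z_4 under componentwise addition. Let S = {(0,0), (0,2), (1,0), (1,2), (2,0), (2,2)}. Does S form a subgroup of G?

|S| = 6 divides |G| = 12, consistent with Lagrange.
S contains the identity, every element's inverse is in S, and S is closed under +: it is a subgroup.
In fact S = ⟨(1,2)⟩.

Yes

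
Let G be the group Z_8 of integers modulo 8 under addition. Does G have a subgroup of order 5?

No

5 does not divide |G| = 8, so by Lagrange no subgroup of order 5 exists.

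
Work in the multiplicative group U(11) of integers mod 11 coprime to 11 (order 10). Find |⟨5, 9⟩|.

|⟨5⟩| = 5 and |⟨9⟩| = 5, so |H| is a multiple of lcm(5, 5) = 5 and divides |G| = 10.
Closing under the operation: H = {1, 3, 4, 5, 9}, so |H| = 5.

5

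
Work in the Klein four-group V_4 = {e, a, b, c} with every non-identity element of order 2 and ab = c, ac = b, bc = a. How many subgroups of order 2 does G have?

|G| = 4 and 2 | 4, so subgroups of order 2 are possible by Lagrange.
The subgroups of order 2 are: {e, a}; {e, b}; {e, c}.
So G has 3 subgroups of order 2.

3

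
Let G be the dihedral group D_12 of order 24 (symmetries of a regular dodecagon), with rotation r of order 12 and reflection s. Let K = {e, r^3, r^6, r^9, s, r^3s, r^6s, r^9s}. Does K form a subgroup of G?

|K| = 8 divides |G| = 24, consistent with Lagrange.
K contains the identity, every element's inverse is in K, and K is closed under ·: it is a subgroup.

Yes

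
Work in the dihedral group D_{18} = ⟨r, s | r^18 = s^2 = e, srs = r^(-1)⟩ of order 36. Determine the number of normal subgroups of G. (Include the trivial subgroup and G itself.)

G has 45 subgroups. Checking conjugation-invariance by order — order 1: 1/1 normal; order 2: 1/19 normal; order 3: 1/1 normal; order 4: 0/9 normal; order 6: 1/7 normal; order 9: 1/1 normal; order 12: 0/3 normal; order 18: 3/3 normal; order 36: 1/1 normal.
Total normal subgroups: 9.

9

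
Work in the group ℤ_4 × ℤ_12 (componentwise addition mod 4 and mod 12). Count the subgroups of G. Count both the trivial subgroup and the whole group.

|G| = 48, so by Lagrange every subgroup order divides 48. Divisors: 1, 2, 3, 4, 6, 8, 12, 16, 24, 48.
Subgroups by order — order 1: 1; order 2: 3; order 3: 1; order 4: 7; order 6: 3; order 8: 3; order 12: 7; order 16: 1; order 24: 3; order 48: 1.
Total: 1 + 3 + 1 + 7 + 3 + 3 + 7 + 1 + 3 + 1 = 30.

30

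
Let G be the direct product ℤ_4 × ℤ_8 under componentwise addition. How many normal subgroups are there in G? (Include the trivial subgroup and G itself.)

22

G is abelian, so every subgroup is normal.
G has 22 subgroups in total, hence 22 normal subgroups.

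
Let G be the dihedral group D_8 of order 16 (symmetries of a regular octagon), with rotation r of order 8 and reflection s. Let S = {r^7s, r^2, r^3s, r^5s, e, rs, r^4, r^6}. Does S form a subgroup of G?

Yes

|S| = 8 divides |G| = 16, consistent with Lagrange.
S contains the identity, every element's inverse is in S, and S is closed under ·: it is a subgroup.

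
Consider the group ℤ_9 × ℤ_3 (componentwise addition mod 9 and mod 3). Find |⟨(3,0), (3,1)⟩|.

9

|⟨(3,0)⟩| = 3 and |⟨(3,1)⟩| = 3, so |H| is a multiple of lcm(3, 3) = 3 and divides |G| = 27.
Closing under the operation: H = {(0,0), (0,1), (0,2), (3,0), (3,1), (3,2), (6,0), (6,1), (6,2)}, so |H| = 9.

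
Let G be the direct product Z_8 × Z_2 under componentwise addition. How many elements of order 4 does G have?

An element (a,b) has order lcm(ord(a), ord(b)); count pairs with lcm equal to 4.
Enumerating gives 4 such elements.

4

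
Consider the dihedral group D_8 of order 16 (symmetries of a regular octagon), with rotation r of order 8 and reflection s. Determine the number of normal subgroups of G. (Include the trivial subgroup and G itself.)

G has 19 subgroups. Checking conjugation-invariance by order — order 1: 1/1 normal; order 2: 1/9 normal; order 4: 1/5 normal; order 8: 3/3 normal; order 16: 1/1 normal.
Total normal subgroups: 7.

7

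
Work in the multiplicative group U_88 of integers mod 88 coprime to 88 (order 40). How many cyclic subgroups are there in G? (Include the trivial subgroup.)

16

Group the elements of G by the cyclic subgroup they generate; each cyclic subgroup of order d accounts for φ(d) elements.
Cyclic subgroups by order — order 1: 1; order 2: 7; order 5: 1; order 10: 7.
Total: 16.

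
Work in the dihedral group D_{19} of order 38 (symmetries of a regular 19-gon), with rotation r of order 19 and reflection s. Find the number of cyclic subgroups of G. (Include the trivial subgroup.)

21

Group the elements of G by the cyclic subgroup they generate; each cyclic subgroup of order d accounts for φ(d) elements.
Cyclic subgroups by order — order 1: 1; order 2: 19; order 19: 1.
Total: 21.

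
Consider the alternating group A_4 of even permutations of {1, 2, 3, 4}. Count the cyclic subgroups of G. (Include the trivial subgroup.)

A cyclic subgroup of order d is generated by each of its φ(d) elements of order d, so the cyclic subgroups of order d number (#elements of order d)/φ(d).
Cyclic subgroups by order — order 1: 1; order 2: 3; order 3: 4.
Total: 8.

8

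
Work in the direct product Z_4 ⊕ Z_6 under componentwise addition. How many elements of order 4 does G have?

4

An element (a,b) has order lcm(ord(a), ord(b)); count pairs with lcm equal to 4.
Enumerating gives 4 such elements.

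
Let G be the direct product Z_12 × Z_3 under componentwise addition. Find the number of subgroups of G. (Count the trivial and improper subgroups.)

18

|G| = 36, so by Lagrange every subgroup order divides 36. Divisors: 1, 2, 3, 4, 6, 9, 12, 18, 36.
Subgroups by order — order 1: 1; order 2: 1; order 3: 4; order 4: 1; order 6: 4; order 9: 1; order 12: 4; order 18: 1; order 36: 1.
Total: 1 + 1 + 4 + 1 + 4 + 1 + 4 + 1 + 1 = 18.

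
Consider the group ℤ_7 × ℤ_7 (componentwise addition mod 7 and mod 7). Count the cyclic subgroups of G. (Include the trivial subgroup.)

Each element a generates a cyclic subgroup ⟨a⟩; distinct elements may generate the same one (a cyclic group of order d has φ(d) generators).
Cyclic subgroups by order — order 1: 1; order 7: 8.
Total: 9.

9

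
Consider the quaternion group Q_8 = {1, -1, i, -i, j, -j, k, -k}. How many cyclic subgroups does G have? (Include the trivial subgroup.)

5

Each element a generates a cyclic subgroup ⟨a⟩; distinct elements may generate the same one (a cyclic group of order d has φ(d) generators).
Cyclic subgroups by order — order 1: 1; order 2: 1; order 4: 3.
Total: 5.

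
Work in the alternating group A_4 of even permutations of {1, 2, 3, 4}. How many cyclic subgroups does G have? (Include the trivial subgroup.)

8

Each element a generates a cyclic subgroup ⟨a⟩; distinct elements may generate the same one (a cyclic group of order d has φ(d) generators).
Cyclic subgroups by order — order 1: 1; order 2: 3; order 3: 4.
Total: 8.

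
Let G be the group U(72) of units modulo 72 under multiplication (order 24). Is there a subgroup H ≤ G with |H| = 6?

6 | 24. A subgroup of order 6 is {1, 11, 25, 35, 49, 59}.

Yes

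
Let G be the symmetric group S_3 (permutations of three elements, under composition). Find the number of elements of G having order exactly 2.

3

The elements of order 2 are: (2 3), (1 2), (1 3).
That's 3.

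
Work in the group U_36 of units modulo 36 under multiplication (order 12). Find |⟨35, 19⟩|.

4

|⟨35⟩| = 2 and |⟨19⟩| = 2, so |H| is a multiple of lcm(2, 2) = 2 and divides |G| = 12.
Closing under the operation: H = {1, 17, 19, 35}, so |H| = 4.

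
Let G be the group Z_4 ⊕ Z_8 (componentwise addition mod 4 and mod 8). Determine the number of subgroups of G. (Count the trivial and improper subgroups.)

|G| = 32, so by Lagrange every subgroup order divides 32. Divisors: 1, 2, 4, 8, 16, 32.
Subgroups by order — order 1: 1; order 2: 3; order 4: 7; order 8: 7; order 16: 3; order 32: 1.
Total: 1 + 3 + 7 + 7 + 3 + 1 = 22.

22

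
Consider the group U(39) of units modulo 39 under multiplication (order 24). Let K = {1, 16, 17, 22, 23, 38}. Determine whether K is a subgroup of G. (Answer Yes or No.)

Yes

|K| = 6 divides |G| = 24, consistent with Lagrange.
K contains the identity, every element's inverse is in K, and K is closed under ·: it is a subgroup.
In fact K = ⟨17⟩.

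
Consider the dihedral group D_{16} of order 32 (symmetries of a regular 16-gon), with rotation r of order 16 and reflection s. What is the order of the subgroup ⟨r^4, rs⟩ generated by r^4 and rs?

|⟨r^4⟩| = 4 and |⟨rs⟩| = 2, so |H| is a multiple of lcm(4, 2) = 4 and divides |G| = 32.
Closing under the operation: H = {e, r^4, r^8, r^12, rs, r^5s, r^9s, r^13s}, so |H| = 8.

8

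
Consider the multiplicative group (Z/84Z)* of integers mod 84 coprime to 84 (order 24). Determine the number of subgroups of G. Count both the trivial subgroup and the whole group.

32

|G| = 24, so by Lagrange every subgroup order divides 24. Divisors: 1, 2, 3, 4, 6, 8, 12, 24.
Subgroups by order — order 1: 1; order 2: 7; order 3: 1; order 4: 7; order 6: 7; order 8: 1; order 12: 7; order 24: 1.
Total: 1 + 7 + 1 + 7 + 7 + 1 + 7 + 1 = 32.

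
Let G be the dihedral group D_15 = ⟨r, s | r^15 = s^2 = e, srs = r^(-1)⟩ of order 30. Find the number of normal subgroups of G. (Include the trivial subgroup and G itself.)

5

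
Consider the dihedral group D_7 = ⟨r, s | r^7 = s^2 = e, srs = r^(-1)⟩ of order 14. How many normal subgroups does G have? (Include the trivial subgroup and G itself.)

G has 10 subgroups. Checking conjugation-invariance by order — order 1: 1/1 normal; order 2: 0/7 normal; order 7: 1/1 normal; order 14: 1/1 normal.
Total normal subgroups: 3.

3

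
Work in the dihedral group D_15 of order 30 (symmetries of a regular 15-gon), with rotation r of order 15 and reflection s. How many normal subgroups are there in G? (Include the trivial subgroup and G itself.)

5

G has 28 subgroups. Checking conjugation-invariance by order — order 1: 1/1 normal; order 2: 0/15 normal; order 3: 1/1 normal; order 5: 1/1 normal; order 6: 0/5 normal; order 10: 0/3 normal; order 15: 1/1 normal; order 30: 1/1 normal.
Total normal subgroups: 5.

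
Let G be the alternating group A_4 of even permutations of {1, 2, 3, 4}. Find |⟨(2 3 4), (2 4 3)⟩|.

3

|⟨(2 3 4)⟩| = 3 and |⟨(2 4 3)⟩| = 3, so |H| is a multiple of lcm(3, 3) = 3 and divides |G| = 12.
Closing under the operation: H = {e, (2 3 4), (2 4 3)}, so |H| = 3.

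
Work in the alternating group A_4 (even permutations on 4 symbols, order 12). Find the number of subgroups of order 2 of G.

|G| = 12 and 2 | 12, so subgroups of order 2 are possible by Lagrange.
The subgroups of order 2 are: {e, (1 2)(3 4)}; {e, (1 3)(2 4)}; {e, (1 4)(2 3)}.
So G has 3 subgroups of order 2.

3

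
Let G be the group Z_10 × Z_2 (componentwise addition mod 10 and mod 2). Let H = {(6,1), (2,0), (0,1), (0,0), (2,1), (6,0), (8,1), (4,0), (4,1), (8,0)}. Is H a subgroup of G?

Yes

|H| = 10 divides |G| = 20, consistent with Lagrange.
H contains the identity, every element's inverse is in H, and H is closed under +: it is a subgroup.
In fact H = ⟨(2,1)⟩.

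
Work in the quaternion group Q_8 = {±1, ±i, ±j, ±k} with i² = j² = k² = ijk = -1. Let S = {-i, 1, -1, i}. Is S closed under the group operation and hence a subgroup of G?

Yes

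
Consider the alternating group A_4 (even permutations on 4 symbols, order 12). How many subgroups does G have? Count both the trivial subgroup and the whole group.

|G| = 12, so by Lagrange every subgroup order divides 12. Divisors: 1, 2, 3, 4, 6, 12.
Subgroups by order — order 1: 1; order 2: 3; order 3: 4; order 4: 1; order 6: 0; order 12: 1.
Total: 1 + 3 + 4 + 1 + 0 + 1 = 10.

10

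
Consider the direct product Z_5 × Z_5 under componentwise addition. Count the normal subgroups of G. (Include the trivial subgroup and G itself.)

G is abelian, so every subgroup is normal.
G has 8 subgroups in total, hence 8 normal subgroups.

8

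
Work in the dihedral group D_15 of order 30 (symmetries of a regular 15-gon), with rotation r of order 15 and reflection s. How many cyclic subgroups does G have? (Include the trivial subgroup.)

A cyclic subgroup of order d is generated by each of its φ(d) elements of order d, so the cyclic subgroups of order d number (#elements of order d)/φ(d).
Cyclic subgroups by order — order 1: 1; order 2: 15; order 3: 1; order 5: 1; order 15: 1.
Total: 19.

19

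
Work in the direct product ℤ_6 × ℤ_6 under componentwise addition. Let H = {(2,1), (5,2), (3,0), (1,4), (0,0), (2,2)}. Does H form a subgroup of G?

(2,1) ∈ H but its inverse (4,5) ∉ H, so H is not a subgroup.

No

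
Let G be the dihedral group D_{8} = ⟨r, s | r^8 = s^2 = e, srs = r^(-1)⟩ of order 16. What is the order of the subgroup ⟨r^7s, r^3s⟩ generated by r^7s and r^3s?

4

|⟨r^7s⟩| = 2 and |⟨r^3s⟩| = 2, so |H| is a multiple of lcm(2, 2) = 2 and divides |G| = 16.
Closing under the operation: H = {e, r^4, r^3s, r^7s}, so |H| = 4.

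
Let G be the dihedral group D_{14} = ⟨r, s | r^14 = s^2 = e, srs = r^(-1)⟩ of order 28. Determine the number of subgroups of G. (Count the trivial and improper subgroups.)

|G| = 28, so by Lagrange every subgroup order divides 28. Divisors: 1, 2, 4, 7, 14, 28.
Subgroups by order — order 1: 1; order 2: 15; order 4: 7; order 7: 1; order 14: 3; order 28: 1.
Total: 1 + 15 + 7 + 1 + 3 + 1 = 28.

28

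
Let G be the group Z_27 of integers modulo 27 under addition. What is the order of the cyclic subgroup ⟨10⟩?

27

In Z_27, the order of an element a is n/gcd(a, n).
gcd(10, 27) = 1, so |⟨10⟩| = 27/1 = 27.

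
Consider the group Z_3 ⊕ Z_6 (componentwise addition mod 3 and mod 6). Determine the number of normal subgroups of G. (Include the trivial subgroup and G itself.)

12

G is abelian, so every subgroup is normal.
G has 12 subgroups in total, hence 12 normal subgroups.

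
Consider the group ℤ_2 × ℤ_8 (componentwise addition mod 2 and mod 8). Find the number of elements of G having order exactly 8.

8

An element (a,b) has order lcm(ord(a), ord(b)); count pairs with lcm equal to 8.
Enumerating gives 8 such elements.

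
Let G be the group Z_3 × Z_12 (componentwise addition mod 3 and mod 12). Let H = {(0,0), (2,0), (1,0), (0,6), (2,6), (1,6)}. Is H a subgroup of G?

|H| = 6 divides |G| = 36, consistent with Lagrange.
H contains the identity, every element's inverse is in H, and H is closed under +: it is a subgroup.
In fact H = ⟨(2,6)⟩.

Yes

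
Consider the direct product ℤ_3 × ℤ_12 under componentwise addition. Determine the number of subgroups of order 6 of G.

4

|G| = 36 and 6 | 36, so subgroups of order 6 are possible by Lagrange.
The subgroups of order 6 are: {(0,0), (0,2), (0,4), (0,6), (0,8), (0,10)}; {(0,0), (0,6), (1,0), (1,6), (2,0), (2,6)}; {(0,0), (0,6), (1,4), (1,10), (2,2), (2,8)}; {(0,0), (0,6), (1,2), (1,8), (2,4), (2,10)}.
So G has 4 subgroups of order 6.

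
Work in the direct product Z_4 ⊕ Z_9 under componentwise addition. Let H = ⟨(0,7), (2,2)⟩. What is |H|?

|⟨(0,7)⟩| = 9 and |⟨(2,2)⟩| = 18, so |H| is a multiple of lcm(9, 18) = 18 and divides |G| = 36.
Closing under the operation: H = {(0,0), (0,1), (0,2), (0,3), (0,4), (0,5), (0,6), (0,7), (0,8), (2,0), (2,1), (2,2), (2,3), (2,4), (2,5), (2,6), (2,7), (2,8)}, so |H| = 18.

18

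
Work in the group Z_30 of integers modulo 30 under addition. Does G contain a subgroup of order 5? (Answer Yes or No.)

5 | 30. A subgroup of order 5 is {0, 6, 12, 18, 24}.

Yes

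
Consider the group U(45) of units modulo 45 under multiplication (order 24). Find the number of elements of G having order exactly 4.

The elements of order 4 are: 8, 17, 28, 37.
That's 4.

4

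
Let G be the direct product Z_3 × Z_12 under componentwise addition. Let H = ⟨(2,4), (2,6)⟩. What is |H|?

|⟨(2,4)⟩| = 3 and |⟨(2,6)⟩| = 6, so |H| is a multiple of lcm(3, 6) = 6 and divides |G| = 36.
Closing under the operation: H = {(0,0), (0,2), (0,4), (0,6), (0,8), (0,10), (1,0), (1,2), (1,4), (1,6), (1,8), (1,10), (2,0), (2,2), (2,4), (2,6), (2,8), (2,10)}, so |H| = 18.

18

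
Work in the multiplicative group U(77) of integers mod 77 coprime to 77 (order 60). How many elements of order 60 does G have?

No element of G has order 60 (even though 60 | 60).

0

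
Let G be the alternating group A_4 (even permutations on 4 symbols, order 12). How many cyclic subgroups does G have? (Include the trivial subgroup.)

Each element a generates a cyclic subgroup ⟨a⟩; distinct elements may generate the same one (a cyclic group of order d has φ(d) generators).
Cyclic subgroups by order — order 1: 1; order 2: 3; order 3: 4.
Total: 8.

8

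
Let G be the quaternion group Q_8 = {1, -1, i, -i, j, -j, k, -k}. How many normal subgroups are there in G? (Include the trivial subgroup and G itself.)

6

G has 6 subgroups. Checking conjugation-invariance by order — order 1: 1/1 normal; order 2: 1/1 normal; order 4: 3/3 normal; order 8: 1/1 normal.
Total normal subgroups: 6.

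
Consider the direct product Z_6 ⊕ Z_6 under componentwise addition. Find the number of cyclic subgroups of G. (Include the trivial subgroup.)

Group the elements of G by the cyclic subgroup they generate; each cyclic subgroup of order d accounts for φ(d) elements.
Cyclic subgroups by order — order 1: 1; order 2: 3; order 3: 4; order 6: 12.
Total: 20.

20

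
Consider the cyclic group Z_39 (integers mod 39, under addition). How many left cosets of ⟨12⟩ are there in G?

3

|⟨12⟩| = 13 and |G| = 39.
By Lagrange, [G : H] = |G|/|H| = 39/13 = 3.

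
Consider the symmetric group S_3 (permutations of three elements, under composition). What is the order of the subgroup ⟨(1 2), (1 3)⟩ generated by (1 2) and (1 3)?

|⟨(1 2)⟩| = 2 and |⟨(1 3)⟩| = 2, so |H| is a multiple of lcm(2, 2) = 2 and divides |G| = 6.
Closing {(1 2), (1 3)} under the group operation gives all of G, so |H| = 6.

6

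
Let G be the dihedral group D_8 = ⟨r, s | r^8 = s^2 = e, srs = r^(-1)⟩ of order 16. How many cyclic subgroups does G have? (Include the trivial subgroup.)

12

A cyclic subgroup of order d is generated by each of its φ(d) elements of order d, so the cyclic subgroups of order d number (#elements of order d)/φ(d).
Cyclic subgroups by order — order 1: 1; order 2: 9; order 4: 1; order 8: 1.
Total: 12.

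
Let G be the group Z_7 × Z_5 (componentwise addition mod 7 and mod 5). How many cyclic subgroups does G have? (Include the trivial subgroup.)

4

A cyclic subgroup of order d is generated by each of its φ(d) elements of order d, so the cyclic subgroups of order d number (#elements of order d)/φ(d).
Cyclic subgroups by order — order 1: 1; order 5: 1; order 7: 1; order 35: 1.
Total: 4.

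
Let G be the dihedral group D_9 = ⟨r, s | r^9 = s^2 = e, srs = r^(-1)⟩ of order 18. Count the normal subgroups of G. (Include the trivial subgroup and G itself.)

G has 16 subgroups. Checking conjugation-invariance by order — order 1: 1/1 normal; order 2: 0/9 normal; order 3: 1/1 normal; order 6: 0/3 normal; order 9: 1/1 normal; order 18: 1/1 normal.
Total normal subgroups: 4.

4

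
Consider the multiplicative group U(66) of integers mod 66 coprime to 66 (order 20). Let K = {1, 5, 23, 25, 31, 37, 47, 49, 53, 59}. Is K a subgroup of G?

|K| = 10 divides |G| = 20, consistent with Lagrange.
K contains the identity, every element's inverse is in K, and K is closed under ·: it is a subgroup.
In fact K = ⟨5⟩.

Yes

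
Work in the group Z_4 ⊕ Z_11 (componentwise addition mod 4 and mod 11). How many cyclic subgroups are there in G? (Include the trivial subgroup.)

6

Group the elements of G by the cyclic subgroup they generate; each cyclic subgroup of order d accounts for φ(d) elements.
Cyclic subgroups by order — order 1: 1; order 2: 1; order 4: 1; order 11: 1; order 22: 1; order 44: 1.
Total: 6.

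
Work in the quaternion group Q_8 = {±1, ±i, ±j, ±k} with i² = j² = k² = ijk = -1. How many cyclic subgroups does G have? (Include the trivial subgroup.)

Group the elements of G by the cyclic subgroup they generate; each cyclic subgroup of order d accounts for φ(d) elements.
Cyclic subgroups by order — order 1: 1; order 2: 1; order 4: 3.
Total: 5.

5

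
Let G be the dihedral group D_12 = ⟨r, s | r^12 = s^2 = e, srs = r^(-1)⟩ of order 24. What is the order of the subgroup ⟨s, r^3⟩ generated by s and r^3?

|⟨s⟩| = 2 and |⟨r^3⟩| = 4, so |H| is a multiple of lcm(2, 4) = 4 and divides |G| = 24.
Closing under the operation: H = {e, r^3, r^6, r^9, s, r^3s, r^6s, r^9s}, so |H| = 8.

8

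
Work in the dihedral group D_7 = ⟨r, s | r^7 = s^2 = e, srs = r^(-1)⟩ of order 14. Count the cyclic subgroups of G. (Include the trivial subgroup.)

Each element a generates a cyclic subgroup ⟨a⟩; distinct elements may generate the same one (a cyclic group of order d has φ(d) generators).
Cyclic subgroups by order — order 1: 1; order 2: 7; order 7: 1.
Total: 9.

9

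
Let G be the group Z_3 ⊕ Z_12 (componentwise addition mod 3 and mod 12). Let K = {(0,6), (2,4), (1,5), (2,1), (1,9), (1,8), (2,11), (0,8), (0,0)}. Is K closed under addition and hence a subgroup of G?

(2,1) ∈ K but its inverse (1,11) ∉ K, so K is not a subgroup.

No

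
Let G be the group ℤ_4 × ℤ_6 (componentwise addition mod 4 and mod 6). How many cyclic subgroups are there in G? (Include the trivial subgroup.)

Group the elements of G by the cyclic subgroup they generate; each cyclic subgroup of order d accounts for φ(d) elements.
Cyclic subgroups by order — order 1: 1; order 2: 3; order 3: 1; order 4: 2; order 6: 3; order 12: 2.
Total: 12.

12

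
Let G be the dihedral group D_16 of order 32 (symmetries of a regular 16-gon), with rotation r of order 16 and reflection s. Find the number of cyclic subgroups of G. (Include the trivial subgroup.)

21

Group the elements of G by the cyclic subgroup they generate; each cyclic subgroup of order d accounts for φ(d) elements.
Cyclic subgroups by order — order 1: 1; order 2: 17; order 4: 1; order 8: 1; order 16: 1.
Total: 21.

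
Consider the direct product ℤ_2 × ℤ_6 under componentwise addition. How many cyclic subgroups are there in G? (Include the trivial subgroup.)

8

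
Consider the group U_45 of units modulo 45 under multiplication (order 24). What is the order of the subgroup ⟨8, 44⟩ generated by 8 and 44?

|⟨8⟩| = 4 and |⟨44⟩| = 2, so |H| is a multiple of lcm(4, 2) = 4 and divides |G| = 24.
Closing under the operation: H = {1, 8, 17, 19, 26, 28, 37, 44}, so |H| = 8.

8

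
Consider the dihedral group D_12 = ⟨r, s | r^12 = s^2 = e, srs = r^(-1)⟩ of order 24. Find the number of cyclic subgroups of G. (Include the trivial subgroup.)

Each element a generates a cyclic subgroup ⟨a⟩; distinct elements may generate the same one (a cyclic group of order d has φ(d) generators).
Cyclic subgroups by order — order 1: 1; order 2: 13; order 3: 1; order 4: 1; order 6: 1; order 12: 1.
Total: 18.

18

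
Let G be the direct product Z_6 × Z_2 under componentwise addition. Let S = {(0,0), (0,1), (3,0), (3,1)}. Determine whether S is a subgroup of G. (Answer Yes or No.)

Yes

|S| = 4 divides |G| = 12, consistent with Lagrange.
S contains the identity, every element's inverse is in S, and S is closed under +: it is a subgroup.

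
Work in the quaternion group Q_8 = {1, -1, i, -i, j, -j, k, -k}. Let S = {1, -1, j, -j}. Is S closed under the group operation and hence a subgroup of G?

Yes

|S| = 4 divides |G| = 8, consistent with Lagrange.
S contains the identity, every element's inverse is in S, and S is closed under ·: it is a subgroup.
In fact S = ⟨j⟩.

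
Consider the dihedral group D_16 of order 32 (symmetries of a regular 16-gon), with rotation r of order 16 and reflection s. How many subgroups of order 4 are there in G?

|G| = 32 and 4 | 32, so subgroups of order 4 are possible by Lagrange.
The subgroups of order 4 are: {e, r^8, r^2s, r^10s}; {e, r^8, r^3s, r^11s}; {e, r^4, r^8, r^12}; {e, r^8, r^4s, r^12s}; … (9 in all).
So G has 9 subgroups of order 4.

9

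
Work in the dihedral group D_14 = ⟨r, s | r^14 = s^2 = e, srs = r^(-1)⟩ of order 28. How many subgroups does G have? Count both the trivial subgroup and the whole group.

28

|G| = 28, so by Lagrange every subgroup order divides 28. Divisors: 1, 2, 4, 7, 14, 28.
Subgroups by order — order 1: 1; order 2: 15; order 4: 7; order 7: 1; order 14: 3; order 28: 1.
Total: 1 + 15 + 7 + 1 + 3 + 1 = 28.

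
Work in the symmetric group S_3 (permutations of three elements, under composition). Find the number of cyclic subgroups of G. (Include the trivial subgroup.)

5

Group the elements of G by the cyclic subgroup they generate; each cyclic subgroup of order d accounts for φ(d) elements.
Cyclic subgroups by order — order 1: 1; order 2: 3; order 3: 1.
Total: 5.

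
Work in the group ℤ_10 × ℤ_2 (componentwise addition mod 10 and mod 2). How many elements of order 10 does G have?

12

An element (a,b) has order lcm(ord(a), ord(b)); count pairs with lcm equal to 10.
Enumerating gives 12 such elements.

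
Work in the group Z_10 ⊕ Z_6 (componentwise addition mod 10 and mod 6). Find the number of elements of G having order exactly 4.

0

An element (a,b) has order lcm(ord(a), ord(b)); count pairs with lcm equal to 4.
Enumerating gives 0 such elements.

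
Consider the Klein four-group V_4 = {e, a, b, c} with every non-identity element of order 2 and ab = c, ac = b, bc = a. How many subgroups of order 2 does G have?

3

|G| = 4 and 2 | 4, so subgroups of order 2 are possible by Lagrange.
The subgroups of order 2 are: {e, a}; {e, b}; {e, c}.
So G has 3 subgroups of order 2.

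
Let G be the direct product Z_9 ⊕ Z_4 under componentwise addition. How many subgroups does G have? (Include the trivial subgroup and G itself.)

9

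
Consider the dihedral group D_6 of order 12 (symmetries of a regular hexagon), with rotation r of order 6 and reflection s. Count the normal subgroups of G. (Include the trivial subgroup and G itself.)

7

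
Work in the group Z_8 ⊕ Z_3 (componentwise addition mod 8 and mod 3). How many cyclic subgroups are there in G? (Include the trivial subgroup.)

8

A cyclic subgroup of order d is generated by each of its φ(d) elements of order d, so the cyclic subgroups of order d number (#elements of order d)/φ(d).
Cyclic subgroups by order — order 1: 1; order 2: 1; order 3: 1; order 4: 1; order 6: 1; order 8: 1; order 12: 1; order 24: 1.
Total: 8.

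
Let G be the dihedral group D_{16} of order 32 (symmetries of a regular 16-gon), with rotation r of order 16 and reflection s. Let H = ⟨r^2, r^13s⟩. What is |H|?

16

|⟨r^2⟩| = 8 and |⟨r^13s⟩| = 2, so |H| is a multiple of lcm(8, 2) = 8 and divides |G| = 32.
Closing under the operation: H = {e, r^2, r^4, r^6, r^8, r^10, r^12, r^14, rs, r^3s, r^5s, r^7s, r^9s, r^11s, r^13s, r^15s}, so |H| = 16.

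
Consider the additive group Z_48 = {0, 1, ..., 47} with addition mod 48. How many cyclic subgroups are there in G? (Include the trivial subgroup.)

Group the elements of G by the cyclic subgroup they generate; each cyclic subgroup of order d accounts for φ(d) elements.
Cyclic subgroups by order — order 1: 1; order 2: 1; order 3: 1; order 4: 1; order 6: 1; order 8: 1; order 12: 1; order 16: 1; order 24: 1; order 48: 1.
Total: 10.

10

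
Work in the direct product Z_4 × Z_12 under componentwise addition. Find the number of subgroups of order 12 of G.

7

|G| = 48 and 12 | 48, so subgroups of order 12 are possible by Lagrange.
The subgroups of order 12 are: {(0,0), (0,1), (0,2), (0,3), (0,4), (0,5), (0,6), (0,7), (0,8), (0,9), (0,10), (0,11)}; {(0,0), (0,2), (0,4), (0,6), (0,8), (0,10), (2,0), (2,2), (2,4), (2,6), (2,8), (2,10)}; {(0,0), (0,2), (0,4), (0,6), (0,8), (0,10), (2,1), (2,3), (2,5), (2,7), (2,9), (2,11)}; {(0,0), (0,4), (0,8), (1,0), (1,4), (1,8), (2,0), (2,4), (2,8), (3,0), (3,4), (3,8)}; … (7 in all).
So G has 7 subgroups of order 12.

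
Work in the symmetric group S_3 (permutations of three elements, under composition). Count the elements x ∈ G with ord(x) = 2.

The elements of order 2 are: (2 3), (1 2), (1 3).
That's 3.

3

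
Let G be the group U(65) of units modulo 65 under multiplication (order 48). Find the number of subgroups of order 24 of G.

3

|G| = 48 and 24 | 48, so subgroups of order 24 are possible by Lagrange.
The subgroups of order 24 are: {1, 4, 6, 9, 11, 14, 16, 19, 21, 24, 29, 31, 34, 36, 41, 44, 46, 49, 51, 54, 56, 59, 61, 64}; {1, 3, 4, 9, 12, 14, 16, 17, 22, 23, 27, 29, 36, 38, 42, 43, 48, 49, 51, 53, 56, 61, 62, 64}; {1, 2, 4, 7, 8, 9, 14, 16, 18, 28, 29, 32, 33, 36, 37, 47, 49, 51, 56, 57, 58, 61, 63, 64}.
So G has 3 subgroups of order 24.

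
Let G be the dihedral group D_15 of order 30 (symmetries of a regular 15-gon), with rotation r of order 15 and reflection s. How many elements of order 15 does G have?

The elements of order 15 are: r, r^2, r^4, r^7, r^8, r^11, r^13, r^14.
That's 8.

8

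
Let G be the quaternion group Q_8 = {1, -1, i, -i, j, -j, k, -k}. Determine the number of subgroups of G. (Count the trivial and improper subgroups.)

6

|G| = 8, so by Lagrange every subgroup order divides 8. Divisors: 1, 2, 4, 8.
Subgroups by order — order 1: 1; order 2: 1; order 4: 3; order 8: 1.
Total: 1 + 1 + 3 + 1 = 6.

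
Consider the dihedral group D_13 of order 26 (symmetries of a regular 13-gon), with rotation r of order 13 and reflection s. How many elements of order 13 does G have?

12

Enumerating element orders in G gives 12 elements of order 13.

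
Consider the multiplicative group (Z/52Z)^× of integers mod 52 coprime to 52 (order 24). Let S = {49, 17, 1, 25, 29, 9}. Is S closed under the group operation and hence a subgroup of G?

Yes

|S| = 6 divides |G| = 24, consistent with Lagrange.
S contains the identity, every element's inverse is in S, and S is closed under ·: it is a subgroup.
In fact S = ⟨17⟩.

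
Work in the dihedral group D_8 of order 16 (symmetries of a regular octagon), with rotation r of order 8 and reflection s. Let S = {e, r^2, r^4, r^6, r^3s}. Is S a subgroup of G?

No

|S| = 5 does not divide |G| = 16, so by Lagrange S is not a subgroup.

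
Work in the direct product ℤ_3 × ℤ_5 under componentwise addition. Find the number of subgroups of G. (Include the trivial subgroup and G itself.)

|G| = 15, so by Lagrange every subgroup order divides 15. Divisors: 1, 3, 5, 15.
Subgroups by order — order 1: 1; order 3: 1; order 5: 1; order 15: 1.
Total: 1 + 1 + 1 + 1 = 4.

4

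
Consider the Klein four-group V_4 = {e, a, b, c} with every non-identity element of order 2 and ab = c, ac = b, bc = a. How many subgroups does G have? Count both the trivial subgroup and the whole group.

5

|G| = 4, so by Lagrange every subgroup order divides 4. Divisors: 1, 2, 4.
Subgroups by order — order 1: 1; order 2: 3; order 4: 1.
Total: 1 + 3 + 1 = 5.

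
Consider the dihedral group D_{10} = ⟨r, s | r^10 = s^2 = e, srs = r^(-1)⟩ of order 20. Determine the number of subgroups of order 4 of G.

5

|G| = 20 and 4 | 20, so subgroups of order 4 are possible by Lagrange.
The subgroups of order 4 are: {e, r^5, r^2s, r^7s}; {e, r^5, r^3s, r^8s}; {e, r^5, r^4s, r^9s}; {e, r^5, s, r^5s}; … (5 in all).
So G has 5 subgroups of order 4.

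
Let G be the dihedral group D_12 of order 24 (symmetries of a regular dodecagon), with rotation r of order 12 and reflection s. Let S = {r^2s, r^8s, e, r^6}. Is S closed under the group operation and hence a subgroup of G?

|S| = 4 divides |G| = 24, consistent with Lagrange.
S contains the identity, every element's inverse is in S, and S is closed under ·: it is a subgroup.

Yes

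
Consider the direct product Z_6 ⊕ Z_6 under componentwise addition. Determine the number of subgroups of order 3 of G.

|G| = 36 and 3 | 36, so subgroups of order 3 are possible by Lagrange.
The subgroups of order 3 are: {(0,0), (0,2), (0,4)}; {(0,0), (2,0), (4,0)}; {(0,0), (2,2), (4,4)}; {(0,0), (2,4), (4,2)}.
So G has 4 subgroups of order 3.

4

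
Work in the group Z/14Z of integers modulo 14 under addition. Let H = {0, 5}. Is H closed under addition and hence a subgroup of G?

5 ∈ H but its inverse 9 ∉ H, so H is not a subgroup.

No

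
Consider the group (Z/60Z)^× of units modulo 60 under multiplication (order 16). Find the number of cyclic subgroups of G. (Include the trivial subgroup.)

Each element a generates a cyclic subgroup ⟨a⟩; distinct elements may generate the same one (a cyclic group of order d has φ(d) generators).
Cyclic subgroups by order — order 1: 1; order 2: 7; order 4: 4.
Total: 12.

12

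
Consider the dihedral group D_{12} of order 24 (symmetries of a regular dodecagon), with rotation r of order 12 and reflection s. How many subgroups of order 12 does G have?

|G| = 24 and 12 | 24, so subgroups of order 12 are possible by Lagrange.
The subgroups of order 12 are: {e, r, r^2, r^3, r^4, r^5, r^6, r^7, r^8, r^9, r^10, r^11}; {e, r^2, r^4, r^6, r^8, r^10, s, r^2s, r^4s, r^6s, r^8s, r^10s}; {e, r^2, r^4, r^6, r^8, r^10, rs, r^3s, r^5s, r^7s, r^9s, r^11s}.
So G has 3 subgroups of order 12.

3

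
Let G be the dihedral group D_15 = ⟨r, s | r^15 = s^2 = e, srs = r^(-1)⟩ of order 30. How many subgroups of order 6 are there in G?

5

|G| = 30 and 6 | 30, so subgroups of order 6 are possible by Lagrange.
The subgroups of order 6 are: {e, r^5, r^10, s, r^5s, r^10s}; {e, r^5, r^10, rs, r^6s, r^11s}; {e, r^5, r^10, r^2s, r^7s, r^12s}; {e, r^5, r^10, r^3s, r^8s, r^13s}; … (5 in all).
So G has 5 subgroups of order 6.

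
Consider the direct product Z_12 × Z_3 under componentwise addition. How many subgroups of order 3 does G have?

4

|G| = 36 and 3 | 36, so subgroups of order 3 are possible by Lagrange.
The subgroups of order 3 are: {(0,0), (0,1), (0,2)}; {(0,0), (4,0), (8,0)}; {(0,0), (4,1), (8,2)}; {(0,0), (4,2), (8,1)}.
So G has 4 subgroups of order 3.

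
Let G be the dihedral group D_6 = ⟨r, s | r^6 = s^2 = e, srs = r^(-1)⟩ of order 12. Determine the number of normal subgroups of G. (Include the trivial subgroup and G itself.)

7

G has 16 subgroups. Checking conjugation-invariance by order — order 1: 1/1 normal; order 2: 1/7 normal; order 3: 1/1 normal; order 4: 0/3 normal; order 6: 3/3 normal; order 12: 1/1 normal.
Total normal subgroups: 7.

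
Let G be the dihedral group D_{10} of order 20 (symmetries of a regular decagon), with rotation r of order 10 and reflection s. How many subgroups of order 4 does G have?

5

|G| = 20 and 4 | 20, so subgroups of order 4 are possible by Lagrange.
The subgroups of order 4 are: {e, r^5, r^2s, r^7s}; {e, r^5, r^3s, r^8s}; {e, r^5, r^4s, r^9s}; {e, r^5, s, r^5s}; … (5 in all).
So G has 5 subgroups of order 4.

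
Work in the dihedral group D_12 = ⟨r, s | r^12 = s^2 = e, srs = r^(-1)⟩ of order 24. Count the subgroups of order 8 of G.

3

|G| = 24 and 8 | 24, so subgroups of order 8 are possible by Lagrange.
The subgroups of order 8 are: {e, r^3, r^6, r^9, rs, r^4s, r^7s, r^10s}; {e, r^3, r^6, r^9, r^2s, r^5s, r^8s, r^11s}; {e, r^3, r^6, r^9, s, r^3s, r^6s, r^9s}.
So G has 3 subgroups of order 8.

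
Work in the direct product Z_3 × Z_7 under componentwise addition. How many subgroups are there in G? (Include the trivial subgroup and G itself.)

|G| = 21, so by Lagrange every subgroup order divides 21. Divisors: 1, 3, 7, 21.
Subgroups by order — order 1: 1; order 3: 1; order 7: 1; order 21: 1.
Total: 1 + 1 + 1 + 1 = 4.

4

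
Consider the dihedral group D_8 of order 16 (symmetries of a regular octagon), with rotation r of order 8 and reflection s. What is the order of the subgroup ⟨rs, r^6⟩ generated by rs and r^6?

|⟨rs⟩| = 2 and |⟨r^6⟩| = 4, so |H| is a multiple of lcm(2, 4) = 4 and divides |G| = 16.
Closing under the operation: H = {e, r^2, r^4, r^6, rs, r^3s, r^5s, r^7s}, so |H| = 8.

8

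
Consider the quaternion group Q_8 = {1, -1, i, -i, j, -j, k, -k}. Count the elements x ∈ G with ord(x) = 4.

6

The elements of order 4 are: i, -i, j, -j, k, -k.
That's 6.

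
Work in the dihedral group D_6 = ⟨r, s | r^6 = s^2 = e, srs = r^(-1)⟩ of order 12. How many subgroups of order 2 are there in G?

|G| = 12 and 2 | 12, so subgroups of order 2 are possible by Lagrange.
The subgroups of order 2 are: {e, r^2s}; {e, r^3}; {e, r^3s}; {e, r^4s}; … (7 in all).
So G has 7 subgroups of order 2.

7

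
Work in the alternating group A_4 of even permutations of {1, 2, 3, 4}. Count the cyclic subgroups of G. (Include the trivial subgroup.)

A cyclic subgroup of order d is generated by each of its φ(d) elements of order d, so the cyclic subgroups of order d number (#elements of order d)/φ(d).
Cyclic subgroups by order — order 1: 1; order 2: 3; order 3: 4.
Total: 8.

8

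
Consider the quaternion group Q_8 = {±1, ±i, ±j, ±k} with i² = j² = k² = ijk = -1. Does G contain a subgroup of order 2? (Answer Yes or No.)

2 | 8. A subgroup of order 2 is {1, -1}.

Yes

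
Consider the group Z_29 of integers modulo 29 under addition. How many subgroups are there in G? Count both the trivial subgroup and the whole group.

2

Subgroups of the cyclic group Z_29 correspond bijectively to divisors of 29.
Divisors of 29: 1, 29.
So Z_29 has 2 subgroups.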